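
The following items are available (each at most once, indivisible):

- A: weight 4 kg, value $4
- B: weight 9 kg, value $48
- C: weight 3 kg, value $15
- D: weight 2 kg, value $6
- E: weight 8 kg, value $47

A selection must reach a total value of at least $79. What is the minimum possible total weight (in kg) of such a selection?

Subsets with value ≥ 79, sorted by total weight:
- B+E: weight 17, value 95
- B+D+E: weight 19, value 101
- B+C+E: weight 20, value 110
Minimum weight: 17 kg.

17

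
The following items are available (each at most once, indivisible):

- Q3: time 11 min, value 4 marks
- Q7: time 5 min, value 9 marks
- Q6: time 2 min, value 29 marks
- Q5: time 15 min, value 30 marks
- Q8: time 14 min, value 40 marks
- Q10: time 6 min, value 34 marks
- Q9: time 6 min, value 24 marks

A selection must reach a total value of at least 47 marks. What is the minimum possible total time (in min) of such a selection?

Subsets with value ≥ 47, sorted by total time:
- Q6+Q10: time 8, value 63
- Q6+Q9: time 8, value 53
Minimum time: 8 min.

8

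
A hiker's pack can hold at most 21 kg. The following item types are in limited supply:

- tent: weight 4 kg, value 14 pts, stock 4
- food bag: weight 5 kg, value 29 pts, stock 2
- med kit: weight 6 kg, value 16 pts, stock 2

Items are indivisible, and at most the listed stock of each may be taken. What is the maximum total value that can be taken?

88 pts

Best selections within weight 21 and stock limits:
- 1×tent + 2×food bag + 1×med kit: weight 20, value 88
- 2×tent + 2×food bag: weight 18, value 86
- 4×tent + 1×food bag: weight 21, value 85
- 1×tent + 1×food bag + 2×med kit: weight 21, value 75
Best: 88 pts.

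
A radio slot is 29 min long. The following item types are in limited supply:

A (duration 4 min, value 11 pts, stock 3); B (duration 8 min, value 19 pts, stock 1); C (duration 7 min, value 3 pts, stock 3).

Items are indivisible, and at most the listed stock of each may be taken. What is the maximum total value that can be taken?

55 pts

Top feasible selections:
- 3×A + 1×B + 1×C: duration 27, value 55
- 3×A + 1×B: duration 20, value 52
Best: 55 pts.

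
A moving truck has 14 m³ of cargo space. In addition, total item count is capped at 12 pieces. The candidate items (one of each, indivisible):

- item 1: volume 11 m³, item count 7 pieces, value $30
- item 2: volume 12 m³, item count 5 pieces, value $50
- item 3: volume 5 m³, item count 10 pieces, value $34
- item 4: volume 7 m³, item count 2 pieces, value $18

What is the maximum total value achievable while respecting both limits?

Feasible sets respecting both limits:
- item 3+item 4: volume 12, item count 12, value 52
- item 2: volume 12, item count 5, value 50
- item 3: volume 5, item count 10, value 34
Best: $52.

$52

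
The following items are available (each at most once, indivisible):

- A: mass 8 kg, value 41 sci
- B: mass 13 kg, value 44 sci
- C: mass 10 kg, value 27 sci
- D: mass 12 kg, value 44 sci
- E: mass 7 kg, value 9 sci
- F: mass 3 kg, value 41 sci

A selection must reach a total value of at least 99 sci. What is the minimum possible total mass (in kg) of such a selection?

Subsets with value ≥ 99, sorted by total mass:
- A+C+F: mass 21, value 109
- A+D+F: mass 23, value 126
Minimum mass: 21 kg.

21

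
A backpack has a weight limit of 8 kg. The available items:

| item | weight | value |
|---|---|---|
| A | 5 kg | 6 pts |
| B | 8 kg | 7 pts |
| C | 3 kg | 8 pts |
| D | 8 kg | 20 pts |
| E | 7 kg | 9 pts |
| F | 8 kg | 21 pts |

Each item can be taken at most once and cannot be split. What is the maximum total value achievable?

21 pts

Check high-value combinations within 8 kg:
- F: weight 8, value 21
- D: weight 8, value 20
- A+C: weight 5+3=8, value 6+8=14
- E: weight 7, value 9
Best: 21 pts.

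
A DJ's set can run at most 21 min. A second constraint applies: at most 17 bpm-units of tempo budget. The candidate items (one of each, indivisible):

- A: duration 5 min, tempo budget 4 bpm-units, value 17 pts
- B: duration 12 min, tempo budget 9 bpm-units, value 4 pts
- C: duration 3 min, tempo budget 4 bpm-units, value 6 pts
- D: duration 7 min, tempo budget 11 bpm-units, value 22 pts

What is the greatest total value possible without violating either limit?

39 pts

Feasible sets respecting both limits:
- A+D: duration 12, tempo budget 15, value 39
- C+D: duration 10, tempo budget 15, value 28
- A+B+C: duration 20, tempo budget 17, value 27
Best: 39 pts.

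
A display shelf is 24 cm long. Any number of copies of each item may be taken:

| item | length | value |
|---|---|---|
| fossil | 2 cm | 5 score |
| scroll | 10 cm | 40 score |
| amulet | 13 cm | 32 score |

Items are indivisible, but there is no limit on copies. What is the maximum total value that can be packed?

90 score

Best value-per-unit is scroll at 40/10; filling with it alone gives 2×40 = 80.
Optimal mix: 2×fossil + 2×scroll → length 24, value 90.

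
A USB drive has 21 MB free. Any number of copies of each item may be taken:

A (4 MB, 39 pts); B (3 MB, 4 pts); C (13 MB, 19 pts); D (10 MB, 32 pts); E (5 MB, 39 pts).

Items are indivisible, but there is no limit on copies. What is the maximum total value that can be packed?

195 pts

Best value-per-unit is A at 39/4, and filling with it alone uses size 5×4=20. No mix of the others beats 5×39 = 195.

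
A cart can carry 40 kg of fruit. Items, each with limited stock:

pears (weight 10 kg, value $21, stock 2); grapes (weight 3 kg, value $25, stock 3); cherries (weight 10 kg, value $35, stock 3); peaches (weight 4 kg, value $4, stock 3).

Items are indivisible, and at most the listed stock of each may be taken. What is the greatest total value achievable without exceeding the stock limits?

$180

Top feasible selections:
- 3×grapes + 3×cherries: weight 39, value 180
- 1×pears + 3×grapes + 2×cherries: weight 39, value 166
- 2×grapes + 3×cherries + 1×peaches: weight 40, value 159
- 2×grapes + 3×cherries: weight 36, value 155
Best: $180.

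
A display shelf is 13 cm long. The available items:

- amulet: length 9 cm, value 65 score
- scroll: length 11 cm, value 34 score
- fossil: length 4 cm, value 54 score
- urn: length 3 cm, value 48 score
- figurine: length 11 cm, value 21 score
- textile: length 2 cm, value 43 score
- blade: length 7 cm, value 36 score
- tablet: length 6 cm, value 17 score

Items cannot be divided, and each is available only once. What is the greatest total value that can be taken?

145 score

Check high-value combinations within 13 cm:
- fossil+urn+textile: length 4+3+2=9, value 54+48+43=145
- fossil+textile+blade: length 4+2+7=13, value 54+43+36=133
- urn+textile+blade: length 3+2+7=12, value 48+43+36=127
- amulet+fossil: length 9+4=13, value 65+54=119
Best: 145 score.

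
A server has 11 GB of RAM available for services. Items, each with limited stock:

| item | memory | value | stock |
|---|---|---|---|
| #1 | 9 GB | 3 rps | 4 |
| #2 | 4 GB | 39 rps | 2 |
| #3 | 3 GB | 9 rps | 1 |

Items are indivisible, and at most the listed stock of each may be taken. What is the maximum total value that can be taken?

87 rps

Top feasible selections:
- 2×#2 + 1×#3: memory 11, value 87
- 2×#2: memory 8, value 78
- 1×#2 + 1×#3: memory 7, value 48
- 1×#2: memory 4, value 39
Best: 87 rps.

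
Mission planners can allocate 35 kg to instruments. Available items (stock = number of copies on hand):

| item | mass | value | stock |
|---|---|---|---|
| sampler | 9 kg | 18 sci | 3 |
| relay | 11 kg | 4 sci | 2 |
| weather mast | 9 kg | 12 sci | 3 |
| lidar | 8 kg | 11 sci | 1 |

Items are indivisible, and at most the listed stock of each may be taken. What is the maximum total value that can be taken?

Top feasible selections:
- 3×sampler + 1×lidar: mass 35, value 65
- 2×sampler + 1×weather mast + 1×lidar: mass 35, value 59
- 3×sampler: mass 27, value 54
Best: 65 sci.

65 sci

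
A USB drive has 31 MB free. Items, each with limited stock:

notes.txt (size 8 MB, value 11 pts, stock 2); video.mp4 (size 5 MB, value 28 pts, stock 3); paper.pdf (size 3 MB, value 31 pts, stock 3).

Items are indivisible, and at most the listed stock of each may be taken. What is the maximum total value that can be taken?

Best selections within size 31 and stock limits:
- 3×video.mp4 + 3×paper.pdf: size 24, value 177
- 1×notes.txt + 2×video.mp4 + 3×paper.pdf: size 27, value 160
Best: 177 pts.

177 pts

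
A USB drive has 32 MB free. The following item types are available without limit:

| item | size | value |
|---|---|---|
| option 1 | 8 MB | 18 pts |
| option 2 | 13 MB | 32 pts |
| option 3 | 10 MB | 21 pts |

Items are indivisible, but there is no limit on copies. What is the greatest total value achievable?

72 pts

Best value-per-unit is option 2 at 32/13; filling with it alone gives 2×32 = 64.
Optimal mix: 4×option 1 → size 32, value 72.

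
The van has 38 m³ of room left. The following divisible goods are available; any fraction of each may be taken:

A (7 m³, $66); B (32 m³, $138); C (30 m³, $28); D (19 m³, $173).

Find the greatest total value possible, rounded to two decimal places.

Take in order of value per unit:
- A (66/7 per unit): all 7 → value 66, running total 66.00
- D (173/19 per unit): all 19 → value 173, running total 239.00
- B (138/32 per unit): 12 of 32 → value 12×138/32 = 51.7500, running total 290.75
Total 290.75.

290.75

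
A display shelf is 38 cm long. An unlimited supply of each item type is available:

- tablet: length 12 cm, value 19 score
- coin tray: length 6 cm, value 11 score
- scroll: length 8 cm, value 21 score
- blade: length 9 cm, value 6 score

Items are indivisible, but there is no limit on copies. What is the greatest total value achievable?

Best value-per-unit is scroll at 21/8; filling with it alone gives 4×21 = 84.
Optimal mix: 1×coin tray + 4×scroll → length 38, value 95.

95 score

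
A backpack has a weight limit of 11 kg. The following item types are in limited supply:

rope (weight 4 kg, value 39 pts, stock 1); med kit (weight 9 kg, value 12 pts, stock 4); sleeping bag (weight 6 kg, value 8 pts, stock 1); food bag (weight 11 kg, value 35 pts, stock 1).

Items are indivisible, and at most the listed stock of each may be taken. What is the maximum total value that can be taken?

47 pts

Top feasible selections:
- 1×rope + 1×sleeping bag: weight 10, value 47
- 1×rope: weight 4, value 39
Best: 47 pts.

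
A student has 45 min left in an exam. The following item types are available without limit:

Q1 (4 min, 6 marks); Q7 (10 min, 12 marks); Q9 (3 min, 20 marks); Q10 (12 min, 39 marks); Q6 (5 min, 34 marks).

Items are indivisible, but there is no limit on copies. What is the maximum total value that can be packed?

Best value-per-unit is Q6 at 34/5, and filling with it alone uses time 9×5=45. No mix of the others beats 9×34 = 306.

306 marks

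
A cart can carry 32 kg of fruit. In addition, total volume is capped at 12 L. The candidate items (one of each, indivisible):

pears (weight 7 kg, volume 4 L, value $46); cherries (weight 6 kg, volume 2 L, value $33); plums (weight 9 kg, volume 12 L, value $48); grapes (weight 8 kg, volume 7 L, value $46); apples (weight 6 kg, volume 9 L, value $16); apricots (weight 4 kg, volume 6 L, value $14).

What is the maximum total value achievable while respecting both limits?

$93

Feasible sets respecting both limits:
- pears+cherries+apricots: weight 17, volume 12, value 93
- pears+grapes: weight 15, volume 11, value 92
- pears+cherries: weight 13, volume 6, value 79
- cherries+grapes: weight 14, volume 9, value 79
Best: $93.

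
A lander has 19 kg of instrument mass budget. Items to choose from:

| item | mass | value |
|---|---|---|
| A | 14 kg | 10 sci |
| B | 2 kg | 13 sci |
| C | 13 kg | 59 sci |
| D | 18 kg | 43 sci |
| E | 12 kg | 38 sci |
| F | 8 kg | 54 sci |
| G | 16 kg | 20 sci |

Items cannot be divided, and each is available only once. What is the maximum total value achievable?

Check high-value combinations within 19 kg:
- B+C: mass 2+13=15, value 13+59=72
- B+F: mass 2+8=10, value 13+54=67
- C: mass 13, value 59
Best: 72 sci.

72 sci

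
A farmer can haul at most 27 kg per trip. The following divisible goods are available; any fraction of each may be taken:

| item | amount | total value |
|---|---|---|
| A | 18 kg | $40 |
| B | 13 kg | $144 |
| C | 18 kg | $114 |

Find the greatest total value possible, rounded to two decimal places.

Take in order of value per unit:
- B (144/13 per unit): all 13 → value 144, running total 144.00
- C (114/18 per unit): 14 of 18 → value 14×114/18 = 88.6667, running total 232.67
Total 232.67.

232.67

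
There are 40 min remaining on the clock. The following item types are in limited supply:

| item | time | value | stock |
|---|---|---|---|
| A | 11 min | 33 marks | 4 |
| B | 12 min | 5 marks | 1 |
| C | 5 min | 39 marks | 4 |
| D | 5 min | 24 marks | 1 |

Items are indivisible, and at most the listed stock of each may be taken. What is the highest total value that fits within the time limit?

213 marks

Best selections within time 40 and stock limits:
- 1×A + 4×C + 1×D: time 36, value 213
- 1×A + 4×C: time 31, value 189
- 1×B + 4×C + 1×D: time 37, value 185
- 2×A + 3×C: time 37, value 183
Best: 213 marks.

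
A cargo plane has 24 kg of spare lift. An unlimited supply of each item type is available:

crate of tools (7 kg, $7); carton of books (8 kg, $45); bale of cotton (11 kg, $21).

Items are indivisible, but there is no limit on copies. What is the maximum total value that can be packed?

Best value-per-unit is carton of books at 45/8, and filling with it alone uses weight 3×8=24. No mix of the others beats 3×45 = 135.

$135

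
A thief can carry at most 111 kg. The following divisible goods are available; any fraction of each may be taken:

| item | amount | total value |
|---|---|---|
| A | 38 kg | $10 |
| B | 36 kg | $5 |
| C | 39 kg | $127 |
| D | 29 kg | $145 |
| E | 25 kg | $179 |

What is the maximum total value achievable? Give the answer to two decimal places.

455.74

Take in order of value per unit:
- E (179/25 per unit): all 25 → value 179, running total 179.00
- D (145/29 per unit): all 29 → value 145, running total 324.00
- C (127/39 per unit): all 39 → value 127, running total 451.00
- A (10/38 per unit): 18 of 38 → value 18×10/38 = 4.7368, running total 455.74
Total 455.74.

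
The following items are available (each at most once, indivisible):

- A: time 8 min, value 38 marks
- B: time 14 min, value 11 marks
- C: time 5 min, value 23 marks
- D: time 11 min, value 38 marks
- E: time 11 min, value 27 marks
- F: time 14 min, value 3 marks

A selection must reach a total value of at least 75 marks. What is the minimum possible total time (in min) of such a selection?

19

Subsets with value ≥ 75, sorted by total time:
- A+D: time 19, value 76
- A+C+D: time 24, value 99
- A+C+E: time 24, value 88
- C+D+E: time 27, value 88
Minimum time: 19 min.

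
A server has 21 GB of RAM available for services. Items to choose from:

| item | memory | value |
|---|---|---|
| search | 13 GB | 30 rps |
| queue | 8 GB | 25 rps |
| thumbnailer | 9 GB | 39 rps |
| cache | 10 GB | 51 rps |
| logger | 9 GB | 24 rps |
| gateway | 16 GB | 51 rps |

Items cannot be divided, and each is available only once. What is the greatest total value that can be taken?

90 rps

Check high-value combinations within 21 GB:
- thumbnailer+cache: memory 9+10=19, value 39+51=90
- queue+cache: memory 8+10=18, value 25+51=76
- cache+logger: memory 10+9=19, value 51+24=75
Best: 90 rps.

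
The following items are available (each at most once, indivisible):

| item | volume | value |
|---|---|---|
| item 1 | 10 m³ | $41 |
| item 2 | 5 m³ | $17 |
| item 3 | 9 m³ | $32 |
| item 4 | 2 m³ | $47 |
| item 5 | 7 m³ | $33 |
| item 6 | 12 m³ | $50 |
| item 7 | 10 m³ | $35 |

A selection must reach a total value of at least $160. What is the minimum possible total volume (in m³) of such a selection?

Subsets with value ≥ 160, sorted by total volume:
- item 3+item 4+item 5+item 6: volume 30, value 162
- item 1+item 4+item 5+item 6: volume 31, value 171
- item 4+item 5+item 6+item 7: volume 31, value 165
Minimum volume: 30 m³.

30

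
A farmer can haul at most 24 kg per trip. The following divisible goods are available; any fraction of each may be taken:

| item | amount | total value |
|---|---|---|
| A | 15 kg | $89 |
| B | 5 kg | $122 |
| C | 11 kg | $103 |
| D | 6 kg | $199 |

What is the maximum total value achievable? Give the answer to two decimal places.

Take in order of value per unit:
- D (199/6 per unit): all 6 → value 199, running total 199.00
- B (122/5 per unit): all 5 → value 122, running total 321.00
- C (103/11 per unit): all 11 → value 103, running total 424.00
- A (89/15 per unit): 2 of 15 → value 2×89/15 = 11.8667, running total 435.87
Total 435.87.

435.87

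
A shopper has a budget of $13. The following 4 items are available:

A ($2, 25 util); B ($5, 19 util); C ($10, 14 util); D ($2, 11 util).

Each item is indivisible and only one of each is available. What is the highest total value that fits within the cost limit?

This is a 0/1 knapsack; check combinations near the capacity.
- A+B+D: cost 2+5+2=9, value 25+19+11=55
- A+B: cost 2+5=7, value 25+19=44
- A+C: cost 2+10=12, value 25+14=39
- A+D: cost 2+2=4, value 25+11=36
- B+D: cost 5+2=7, value 19+11=30
Best: 55 util.

55 util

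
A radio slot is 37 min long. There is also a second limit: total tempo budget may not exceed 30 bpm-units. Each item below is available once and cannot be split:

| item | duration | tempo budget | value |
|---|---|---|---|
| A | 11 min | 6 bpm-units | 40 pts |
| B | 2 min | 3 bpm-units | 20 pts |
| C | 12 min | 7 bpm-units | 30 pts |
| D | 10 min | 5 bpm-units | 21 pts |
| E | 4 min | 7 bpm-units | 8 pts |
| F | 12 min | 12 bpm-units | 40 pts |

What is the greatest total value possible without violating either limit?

Feasible sets respecting both limits:
- A+B+C+F: duration 37, tempo budget 28, value 130
- A+B+D+F: duration 35, tempo budget 26, value 121
- A+B+C+D: duration 35, tempo budget 21, value 111
Best: 130 pts.

130 pts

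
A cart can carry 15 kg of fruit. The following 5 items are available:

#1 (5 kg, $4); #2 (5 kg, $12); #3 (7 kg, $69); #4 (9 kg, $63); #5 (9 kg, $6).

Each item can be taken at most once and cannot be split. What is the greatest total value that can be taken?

Check high-value combinations within 15 kg:
- #2+#3: weight 5+7=12, value 12+69=81
- #2+#4: weight 5+9=14, value 12+63=75
- #1+#3: weight 5+7=12, value 4+69=73
Best: $81.

$81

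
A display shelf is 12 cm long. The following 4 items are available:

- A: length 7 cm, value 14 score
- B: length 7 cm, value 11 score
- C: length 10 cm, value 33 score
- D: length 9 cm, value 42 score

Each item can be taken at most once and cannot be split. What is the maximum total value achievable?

42 score

This is a 0/1 knapsack; check combinations near the capacity.
- D: length 9, value 42
- C: length 10, value 33
- A: length 7, value 14
- B: length 7, value 11
Best: 42 score.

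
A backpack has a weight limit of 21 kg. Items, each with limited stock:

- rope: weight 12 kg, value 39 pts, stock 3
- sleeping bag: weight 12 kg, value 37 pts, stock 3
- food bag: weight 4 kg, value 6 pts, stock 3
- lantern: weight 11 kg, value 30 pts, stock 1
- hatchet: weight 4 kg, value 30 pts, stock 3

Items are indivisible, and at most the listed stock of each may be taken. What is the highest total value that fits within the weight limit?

102 pts

Best selections within weight 21 and stock limits:
- 2×food bag + 3×hatchet: weight 20, value 102
- 1×rope + 2×hatchet: weight 20, value 99
- 1×sleeping bag + 2×hatchet: weight 20, value 97
Best: 102 pts.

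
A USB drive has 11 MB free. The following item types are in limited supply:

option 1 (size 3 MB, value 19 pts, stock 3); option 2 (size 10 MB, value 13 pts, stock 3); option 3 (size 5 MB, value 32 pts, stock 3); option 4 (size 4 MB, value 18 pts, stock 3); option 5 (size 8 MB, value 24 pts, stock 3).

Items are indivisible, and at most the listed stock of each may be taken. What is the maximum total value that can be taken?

70 pts

Top feasible selections:
- 2×option 1 + 1×option 3: size 11, value 70
- 2×option 3: size 10, value 64
- 3×option 1: size 9, value 57
Best: 70 pts.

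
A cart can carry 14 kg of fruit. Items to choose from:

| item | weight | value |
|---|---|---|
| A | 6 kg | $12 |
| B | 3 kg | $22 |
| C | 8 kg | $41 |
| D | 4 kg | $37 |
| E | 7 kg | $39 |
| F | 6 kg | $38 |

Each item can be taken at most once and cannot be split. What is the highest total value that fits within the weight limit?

$98

Check high-value combinations within 14 kg:
- B+D+E: weight 3+4+7=14, value 22+37+39=98
- B+D+F: weight 3+4+6=13, value 22+37+38=97
- C+F: weight 8+6=14, value 41+38=79
- C+D: weight 8+4=12, value 41+37=78
Best: $98.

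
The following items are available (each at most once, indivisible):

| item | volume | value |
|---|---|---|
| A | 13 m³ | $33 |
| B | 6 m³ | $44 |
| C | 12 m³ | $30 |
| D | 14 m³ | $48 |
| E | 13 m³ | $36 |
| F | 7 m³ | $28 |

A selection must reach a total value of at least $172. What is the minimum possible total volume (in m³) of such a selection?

Subsets with value ≥ 172, sorted by total volume:
- B+C+D+E+F: volume 52, value 186
- A+B+C+D+F: volume 52, value 183
- A+B+D+E+F: volume 53, value 189
- A+B+C+D+E: volume 58, value 191
Minimum volume: 52 m³.

52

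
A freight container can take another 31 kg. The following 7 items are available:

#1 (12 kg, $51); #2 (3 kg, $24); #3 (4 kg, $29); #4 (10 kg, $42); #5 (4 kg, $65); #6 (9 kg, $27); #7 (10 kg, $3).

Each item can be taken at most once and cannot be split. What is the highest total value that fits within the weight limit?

$187

Check high-value combinations within 31 kg:
- #1+#3+#4+#5: weight 12+4+10+4=30, value 51+29+42+65=187
- #2+#3+#4+#5+#6: weight 3+4+10+4+9=30, value 24+29+42+65+27=187
- #1+#2+#4+#5: weight 12+3+10+4=29, value 51+24+42+65=182
Best: $187.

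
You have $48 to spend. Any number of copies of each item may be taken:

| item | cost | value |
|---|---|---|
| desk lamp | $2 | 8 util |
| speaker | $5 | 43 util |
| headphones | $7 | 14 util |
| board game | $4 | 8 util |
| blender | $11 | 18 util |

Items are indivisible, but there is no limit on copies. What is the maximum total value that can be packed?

395 util

Best value-per-unit is speaker at 43/5; filling with it alone gives 9×43 = 387.
Optimal mix: 1×desk lamp + 9×speaker → cost 47, value 395.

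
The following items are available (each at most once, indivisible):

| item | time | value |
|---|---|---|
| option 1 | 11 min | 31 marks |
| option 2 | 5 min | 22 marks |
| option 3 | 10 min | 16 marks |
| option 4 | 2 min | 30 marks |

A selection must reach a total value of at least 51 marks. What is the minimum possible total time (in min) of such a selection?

7

Subsets with value ≥ 51, sorted by total time:
- option 2+option 4: time 7, value 52
- option 1+option 4: time 13, value 61
- option 1+option 2: time 16, value 53
- option 2+option 3+option 4: time 17, value 68
Minimum time: 7 min.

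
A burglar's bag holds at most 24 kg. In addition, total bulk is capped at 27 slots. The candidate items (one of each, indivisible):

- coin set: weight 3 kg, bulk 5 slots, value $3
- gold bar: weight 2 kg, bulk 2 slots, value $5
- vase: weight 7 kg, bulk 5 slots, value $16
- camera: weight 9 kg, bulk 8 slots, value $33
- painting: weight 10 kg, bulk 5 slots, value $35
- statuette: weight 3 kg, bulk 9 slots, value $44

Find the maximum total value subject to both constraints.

Feasible sets respecting both limits:
- gold bar+camera+painting+statuette: weight 24, bulk 24, value 117
- camera+painting+statuette: weight 22, bulk 22, value 112
- gold bar+vase+painting+statuette: weight 22, bulk 21, value 100
- gold bar+vase+camera+statuette: weight 21, bulk 24, value 98
Best: $117.

$117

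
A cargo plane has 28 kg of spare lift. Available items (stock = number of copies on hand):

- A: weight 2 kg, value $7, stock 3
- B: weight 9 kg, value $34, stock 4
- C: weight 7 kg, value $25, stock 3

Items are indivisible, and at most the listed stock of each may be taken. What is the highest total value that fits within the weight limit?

Best selections within weight 28 and stock limits:
- 3×B: weight 27, value 102
- 1×A + 2×B + 1×C: weight 27, value 100
Best: $102.

$102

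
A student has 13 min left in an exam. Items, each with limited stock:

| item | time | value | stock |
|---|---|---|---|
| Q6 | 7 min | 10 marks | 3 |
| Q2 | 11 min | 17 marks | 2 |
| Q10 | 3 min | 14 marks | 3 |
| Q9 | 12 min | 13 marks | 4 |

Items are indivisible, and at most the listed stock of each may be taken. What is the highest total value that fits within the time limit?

42 marks

Best selections within time 13 and stock limits:
- 3×Q10: time 9, value 42
- 1×Q6 + 2×Q10: time 13, value 38
Best: 42 marks.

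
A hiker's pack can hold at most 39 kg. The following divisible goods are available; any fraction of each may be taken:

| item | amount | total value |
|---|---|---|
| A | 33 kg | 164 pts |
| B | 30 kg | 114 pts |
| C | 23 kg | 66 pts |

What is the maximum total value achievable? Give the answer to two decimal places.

186.80

Take in order of value per unit:
- A (164/33 per unit): all 33 → value 164, running total 164.00
- B (114/30 per unit): 6 of 30 → value 6×114/30 = 22.8000, running total 186.80
Total 186.80.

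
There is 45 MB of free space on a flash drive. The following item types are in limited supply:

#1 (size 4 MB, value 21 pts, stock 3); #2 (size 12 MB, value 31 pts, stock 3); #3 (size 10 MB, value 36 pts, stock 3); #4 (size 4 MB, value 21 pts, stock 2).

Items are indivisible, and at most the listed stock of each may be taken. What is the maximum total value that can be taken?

177 pts

Top feasible selections:
- 3×#1 + 2×#3 + 2×#4: size 40, value 177
- 3×#1 + 1×#2 + 1×#3 + 2×#4: size 42, value 172
- 1×#1 + 3×#3 + 2×#4: size 42, value 171
- 2×#1 + 3×#3 + 1×#4: size 42, value 171
Best: 177 pts.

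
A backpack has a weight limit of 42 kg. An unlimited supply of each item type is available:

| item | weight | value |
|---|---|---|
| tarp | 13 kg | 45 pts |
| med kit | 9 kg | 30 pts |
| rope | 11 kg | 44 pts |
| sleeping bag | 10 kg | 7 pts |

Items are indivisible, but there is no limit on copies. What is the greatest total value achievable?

162 pts

Best value-per-unit is rope at 44/11; filling with it alone gives 3×44 = 132.
Optimal mix: 1×med kit + 3×rope → weight 42, value 162.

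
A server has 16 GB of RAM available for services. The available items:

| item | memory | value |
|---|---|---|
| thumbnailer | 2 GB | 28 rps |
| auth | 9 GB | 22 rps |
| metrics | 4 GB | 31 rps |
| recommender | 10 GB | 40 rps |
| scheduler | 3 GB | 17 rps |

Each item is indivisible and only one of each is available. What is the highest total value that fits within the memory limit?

Check high-value combinations within 16 GB:
- thumbnailer+metrics+recommender: memory 2+4+10=16, value 28+31+40=99
- thumbnailer+recommender+scheduler: memory 2+10+3=15, value 28+40+17=85
- thumbnailer+auth+metrics: memory 2+9+4=15, value 28+22+31=81
Best: 99 rps.

99 rps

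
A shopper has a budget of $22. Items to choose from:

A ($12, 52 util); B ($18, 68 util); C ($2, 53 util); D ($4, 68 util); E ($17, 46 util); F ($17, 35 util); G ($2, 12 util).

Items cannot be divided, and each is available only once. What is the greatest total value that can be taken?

185 util

Check high-value combinations within $22:
- A+C+D+G: cost 12+2+4+2=20, value 52+53+68+12=185
- A+C+D: cost 12+2+4=18, value 52+53+68=173
- B+D: cost 18+4=22, value 68+68=136
- C+D+G: cost 2+4+2=8, value 53+68+12=133
- B+C+G: cost 18+2+2=22, value 68+53+12=133
Best: 185 util.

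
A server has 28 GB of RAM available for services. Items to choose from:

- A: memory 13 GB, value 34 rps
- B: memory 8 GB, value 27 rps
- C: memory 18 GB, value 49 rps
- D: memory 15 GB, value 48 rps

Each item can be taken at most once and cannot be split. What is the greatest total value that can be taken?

This is a 0/1 knapsack; check combinations near the capacity.
- A+D: memory 13+15=28, value 34+48=82
- B+C: memory 8+18=26, value 27+49=76
- B+D: memory 8+15=23, value 27+48=75
- A+B: memory 13+8=21, value 34+27=61
Best: 82 rps.

82 rps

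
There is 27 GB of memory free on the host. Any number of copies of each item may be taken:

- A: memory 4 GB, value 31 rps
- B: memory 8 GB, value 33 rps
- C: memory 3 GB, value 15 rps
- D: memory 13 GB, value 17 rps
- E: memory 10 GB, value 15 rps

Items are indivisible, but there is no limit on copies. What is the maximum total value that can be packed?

201 rps

Best value-per-unit is A at 31/4; filling with it alone gives 6×31 = 186.
Optimal mix: 6×A + 1×C → memory 27, value 201.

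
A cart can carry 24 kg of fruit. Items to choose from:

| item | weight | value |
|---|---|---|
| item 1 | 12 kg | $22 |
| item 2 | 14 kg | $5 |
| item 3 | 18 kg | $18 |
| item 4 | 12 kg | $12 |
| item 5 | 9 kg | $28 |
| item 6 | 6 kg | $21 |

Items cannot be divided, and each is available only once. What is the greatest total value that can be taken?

Check high-value combinations within 24 kg:
- item 1+item 5: weight 12+9=21, value 22+28=50
- item 5+item 6: weight 9+6=15, value 28+21=49
- item 1+item 6: weight 12+6=18, value 22+21=43
- item 4+item 5: weight 12+9=21, value 12+28=40
Best: $50.

$50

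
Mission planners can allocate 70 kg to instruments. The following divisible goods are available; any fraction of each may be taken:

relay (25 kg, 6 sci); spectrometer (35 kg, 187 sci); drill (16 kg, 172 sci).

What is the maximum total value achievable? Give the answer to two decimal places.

Take in order of value per unit:
- drill (172/16 per unit): all 16 → value 172, running total 172.00
- spectrometer (187/35 per unit): all 35 → value 187, running total 359.00
- relay (6/25 per unit): 19 of 25 → value 19×6/25 = 4.5600, running total 363.56
Total 363.56.

363.56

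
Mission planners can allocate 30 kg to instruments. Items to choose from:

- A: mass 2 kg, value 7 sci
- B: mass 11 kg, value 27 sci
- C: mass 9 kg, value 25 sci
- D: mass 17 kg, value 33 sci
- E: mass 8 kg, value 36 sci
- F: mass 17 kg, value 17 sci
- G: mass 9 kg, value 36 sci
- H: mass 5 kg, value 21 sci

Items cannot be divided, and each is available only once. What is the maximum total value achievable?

106 sci

Check high-value combinations within 30 kg:
- A+B+E+G: mass 2+11+8+9=30, value 7+27+36+36=106
- A+C+E+G: mass 2+9+8+9=28, value 7+25+36+36=104
- A+E+G+H: mass 2+8+9+5=24, value 7+36+36+21=100
Best: 106 sci.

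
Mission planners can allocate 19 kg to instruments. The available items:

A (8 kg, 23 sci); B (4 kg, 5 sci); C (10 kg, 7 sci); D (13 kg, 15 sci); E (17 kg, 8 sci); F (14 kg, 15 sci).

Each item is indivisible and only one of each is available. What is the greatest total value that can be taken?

Check high-value combinations within 19 kg:
- A+C: mass 8+10=18, value 23+7=30
- A+B: mass 8+4=12, value 23+5=28
- A: mass 8, value 23
- B+D: mass 4+13=17, value 5+15=20
Best: 30 sci.

30 sci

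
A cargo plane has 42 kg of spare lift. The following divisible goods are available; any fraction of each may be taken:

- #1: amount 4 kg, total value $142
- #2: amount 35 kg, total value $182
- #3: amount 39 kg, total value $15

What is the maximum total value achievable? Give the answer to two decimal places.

325.15

Take in order of value per unit:
- #1 (142/4 per unit): all 4 → value 142, running total 142.00
- #2 (182/35 per unit): all 35 → value 182, running total 324.00
- #3 (15/39 per unit): 3 of 39 → value 3×15/39 = 1.1538, running total 325.15
Total 325.15.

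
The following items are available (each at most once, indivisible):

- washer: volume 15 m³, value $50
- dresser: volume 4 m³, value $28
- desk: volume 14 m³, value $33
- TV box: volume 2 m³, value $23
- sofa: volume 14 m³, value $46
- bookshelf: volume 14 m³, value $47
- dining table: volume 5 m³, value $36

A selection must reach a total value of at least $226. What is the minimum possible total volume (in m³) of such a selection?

Subsets with value ≥ 226, sorted by total volume:
- washer+dresser+TV box+sofa+bookshelf+dining table: volume 54, value 230
- washer+dresser+desk+TV box+sofa+bookshelf: volume 63, value 227
- washer+desk+TV box+sofa+bookshelf+dining table: volume 64, value 235
- washer+dresser+desk+sofa+bookshelf+dining table: volume 66, value 240
Minimum volume: 54 m³.

54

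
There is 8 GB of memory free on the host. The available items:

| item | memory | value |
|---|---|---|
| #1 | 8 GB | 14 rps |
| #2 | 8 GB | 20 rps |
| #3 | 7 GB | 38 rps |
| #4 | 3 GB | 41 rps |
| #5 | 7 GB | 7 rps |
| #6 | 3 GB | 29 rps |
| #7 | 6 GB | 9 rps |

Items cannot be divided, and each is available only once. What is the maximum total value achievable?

70 rps

Check high-value combinations within 8 GB:
- #4+#6: memory 3+3=6, value 41+29=70
- #4: memory 3, value 41
- #3: memory 7, value 38
Best: 70 rps.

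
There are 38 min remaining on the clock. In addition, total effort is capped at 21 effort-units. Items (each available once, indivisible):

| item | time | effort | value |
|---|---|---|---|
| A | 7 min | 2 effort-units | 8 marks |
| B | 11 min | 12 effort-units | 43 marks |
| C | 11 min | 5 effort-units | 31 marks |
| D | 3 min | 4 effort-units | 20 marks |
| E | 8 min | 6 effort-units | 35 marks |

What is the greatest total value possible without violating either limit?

Feasible sets respecting both limits:
- B+C+D: time 25, effort 21, value 94
- A+C+D+E: time 29, effort 17, value 94
- A+B+E: time 26, effort 20, value 86
- C+D+E: time 22, effort 15, value 86
Best: 94 marks.

94 marks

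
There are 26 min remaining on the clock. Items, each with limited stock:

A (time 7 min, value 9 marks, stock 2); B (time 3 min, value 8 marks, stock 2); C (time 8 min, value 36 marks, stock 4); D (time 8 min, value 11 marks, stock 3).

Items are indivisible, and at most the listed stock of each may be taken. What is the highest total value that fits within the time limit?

Best selections within time 26 and stock limits:
- 3×C: time 24, value 108
- 1×A + 1×B + 2×C: time 26, value 89
- 2×B + 2×C: time 22, value 88
- 2×C + 1×D: time 24, value 83
Best: 108 marks.

108 marks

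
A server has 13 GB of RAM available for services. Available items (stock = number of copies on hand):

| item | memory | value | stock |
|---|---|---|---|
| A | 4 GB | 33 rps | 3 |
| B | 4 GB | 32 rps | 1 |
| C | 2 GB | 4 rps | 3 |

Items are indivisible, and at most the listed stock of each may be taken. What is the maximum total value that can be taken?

99 rps

Best selections within memory 13 and stock limits:
- 3×A: memory 12, value 99
- 2×A + 1×B: memory 12, value 98
Best: 99 rps.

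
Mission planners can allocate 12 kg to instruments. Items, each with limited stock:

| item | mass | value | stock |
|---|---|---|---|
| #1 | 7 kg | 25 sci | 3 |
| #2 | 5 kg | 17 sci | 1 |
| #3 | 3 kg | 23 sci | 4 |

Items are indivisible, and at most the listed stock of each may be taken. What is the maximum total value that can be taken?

92 sci

Top feasible selections:
- 4×#3: mass 12, value 92
- 3×#3: mass 9, value 69
- 1×#2 + 2×#3: mass 11, value 63
Best: 92 sci.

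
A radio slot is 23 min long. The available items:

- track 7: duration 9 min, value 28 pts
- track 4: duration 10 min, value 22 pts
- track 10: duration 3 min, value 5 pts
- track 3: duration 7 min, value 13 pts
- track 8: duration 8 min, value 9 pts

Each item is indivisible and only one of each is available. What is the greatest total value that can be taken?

55 pts

Check high-value combinations within 23 min:
- track 7+track 4+track 10: duration 9+10+3=22, value 28+22+5=55
- track 7+track 4: duration 9+10=19, value 28+22=50
- track 7+track 10+track 3: duration 9+3+7=19, value 28+5+13=46
Best: 55 pts.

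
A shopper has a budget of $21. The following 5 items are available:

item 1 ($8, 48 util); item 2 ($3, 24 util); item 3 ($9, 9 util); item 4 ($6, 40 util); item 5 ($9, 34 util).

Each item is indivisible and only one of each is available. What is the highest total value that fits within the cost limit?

112 util

Check high-value combinations within $21:
- item 1+item 2+item 4: cost 8+3+6=17, value 48+24+40=112
- item 1+item 2+item 5: cost 8+3+9=20, value 48+24+34=106
- item 2+item 4+item 5: cost 3+6+9=18, value 24+40+34=98
- item 1+item 4: cost 8+6=14, value 48+40=88
Best: 112 util.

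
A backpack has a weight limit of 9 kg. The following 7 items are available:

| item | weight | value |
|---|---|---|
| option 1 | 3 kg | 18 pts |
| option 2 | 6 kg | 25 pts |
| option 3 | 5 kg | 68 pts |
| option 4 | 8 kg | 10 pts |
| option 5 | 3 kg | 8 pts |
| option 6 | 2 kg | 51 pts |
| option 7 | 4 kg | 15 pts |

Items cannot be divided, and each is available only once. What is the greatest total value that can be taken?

Check high-value combinations within 9 kg:
- option 3+option 6: weight 5+2=7, value 68+51=119
- option 1+option 3: weight 3+5=8, value 18+68=86
- option 1+option 6+option 7: weight 3+2+4=9, value 18+51+15=84
Best: 119 pts.

119 pts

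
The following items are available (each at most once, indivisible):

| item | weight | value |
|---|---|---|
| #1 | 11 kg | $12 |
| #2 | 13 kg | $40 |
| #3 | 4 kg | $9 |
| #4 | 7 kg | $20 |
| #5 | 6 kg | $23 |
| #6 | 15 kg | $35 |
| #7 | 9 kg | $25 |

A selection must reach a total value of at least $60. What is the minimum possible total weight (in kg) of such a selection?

Subsets with value ≥ 60, sorted by total weight:
- #2+#5: weight 19, value 63
- #2+#4: weight 20, value 60
Minimum weight: 19 kg.

19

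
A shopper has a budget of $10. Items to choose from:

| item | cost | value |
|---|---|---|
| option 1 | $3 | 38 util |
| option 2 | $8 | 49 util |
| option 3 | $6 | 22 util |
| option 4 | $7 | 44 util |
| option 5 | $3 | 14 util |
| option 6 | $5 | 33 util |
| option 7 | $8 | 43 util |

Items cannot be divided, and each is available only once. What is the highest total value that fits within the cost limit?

82 util

Check high-value combinations within $10:
- option 1+option 4: cost 3+7=10, value 38+44=82
- option 1+option 6: cost 3+5=8, value 38+33=71
- option 1+option 3: cost 3+6=9, value 38+22=60
- option 4+option 5: cost 7+3=10, value 44+14=58
- option 1+option 5: cost 3+3=6, value 38+14=52
Best: 82 util.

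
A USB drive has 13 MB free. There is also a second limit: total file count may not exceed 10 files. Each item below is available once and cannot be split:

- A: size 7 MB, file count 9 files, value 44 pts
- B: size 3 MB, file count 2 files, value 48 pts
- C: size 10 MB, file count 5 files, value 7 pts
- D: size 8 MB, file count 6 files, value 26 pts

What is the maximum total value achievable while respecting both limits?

74 pts

Feasible sets respecting both limits:
- B+D: size 11, file count 8, value 74
- B+C: size 13, file count 7, value 55
- B: size 3, file count 2, value 48
- A: size 7, file count 9, value 44
Best: 74 pts.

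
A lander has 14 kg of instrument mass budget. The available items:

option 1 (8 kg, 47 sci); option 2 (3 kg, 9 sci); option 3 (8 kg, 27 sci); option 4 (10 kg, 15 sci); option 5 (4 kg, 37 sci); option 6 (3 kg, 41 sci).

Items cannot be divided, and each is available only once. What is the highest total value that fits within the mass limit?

97 sci

Check high-value combinations within 14 kg:
- option 1+option 2+option 6: mass 8+3+3=14, value 47+9+41=97
- option 1+option 6: mass 8+3=11, value 47+41=88
- option 2+option 5+option 6: mass 3+4+3=10, value 9+37+41=87
Best: 97 sci.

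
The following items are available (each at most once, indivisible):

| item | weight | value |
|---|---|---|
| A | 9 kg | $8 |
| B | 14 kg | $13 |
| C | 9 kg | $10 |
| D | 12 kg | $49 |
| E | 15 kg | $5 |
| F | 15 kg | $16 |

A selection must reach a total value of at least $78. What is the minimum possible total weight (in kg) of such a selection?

41

Subsets with value ≥ 78, sorted by total weight:
- B+D+F: weight 41, value 78
- A+B+C+D: weight 44, value 80
- A+C+D+F: weight 45, value 83
Minimum weight: 41 kg.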